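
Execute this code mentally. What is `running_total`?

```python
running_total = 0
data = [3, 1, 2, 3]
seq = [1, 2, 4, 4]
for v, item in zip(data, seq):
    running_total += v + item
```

Let's trace through this code step by step.

Initialize: running_total = 0
Initialize: data = [3, 1, 2, 3]
Initialize: seq = [1, 2, 4, 4]
Entering loop: for v, item in zip(data, seq):

After execution: running_total = 20
20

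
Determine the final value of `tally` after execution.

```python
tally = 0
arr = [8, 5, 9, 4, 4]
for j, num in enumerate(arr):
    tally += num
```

Let's trace through this code step by step.

Initialize: tally = 0
Initialize: arr = [8, 5, 9, 4, 4]
Entering loop: for j, num in enumerate(arr):

After execution: tally = 30
30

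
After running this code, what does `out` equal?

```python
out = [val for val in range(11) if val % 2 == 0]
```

Let's trace through this code step by step.

Initialize: out = [val for val in range(11) if val % 2 == 0]

After execution: out = [0, 2, 4, 6, 8, 10]
[0, 2, 4, 6, 8, 10]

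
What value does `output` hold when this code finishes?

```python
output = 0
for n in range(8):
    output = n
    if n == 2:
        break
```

Let's trace through this code step by step.

Initialize: output = 0
Entering loop: for n in range(8):

After execution: output = 2
2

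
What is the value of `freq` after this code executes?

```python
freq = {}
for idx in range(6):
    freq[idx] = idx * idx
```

Let's trace through this code step by step.

Initialize: freq = {}
Entering loop: for idx in range(6):

After execution: freq = {0: 0, 1: 1, 2: 4, 3: 9, 4: 16, 5: 25}
{0: 0, 1: 1, 2: 4, 3: 9, 4: 16, 5: 25}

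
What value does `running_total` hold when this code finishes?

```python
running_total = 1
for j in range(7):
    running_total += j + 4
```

Let's trace through this code step by step.

Initialize: running_total = 1
Entering loop: for j in range(7):

After execution: running_total = 50
50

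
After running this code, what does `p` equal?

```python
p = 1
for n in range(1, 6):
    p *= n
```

Let's trace through this code step by step.

Initialize: p = 1
Entering loop: for n in range(1, 6):

After execution: p = 120
120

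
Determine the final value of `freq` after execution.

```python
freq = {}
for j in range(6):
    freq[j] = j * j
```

Let's trace through this code step by step.

Initialize: freq = {}
Entering loop: for j in range(6):

After execution: freq = {0: 0, 1: 1, 2: 4, 3: 9, 4: 16, 5: 25}
{0: 0, 1: 1, 2: 4, 3: 9, 4: 16, 5: 25}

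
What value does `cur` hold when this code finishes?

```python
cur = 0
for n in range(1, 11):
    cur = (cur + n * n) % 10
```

Let's trace through this code step by step.

Initialize: cur = 0
Entering loop: for n in range(1, 11):

After execution: cur = 5
5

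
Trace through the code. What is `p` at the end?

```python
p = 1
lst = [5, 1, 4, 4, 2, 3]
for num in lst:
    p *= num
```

Let's trace through this code step by step.

Initialize: p = 1
Initialize: lst = [5, 1, 4, 4, 2, 3]
Entering loop: for num in lst:

After execution: p = 480
480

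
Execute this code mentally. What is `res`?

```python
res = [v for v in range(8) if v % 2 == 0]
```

Let's trace through this code step by step.

Initialize: res = [v for v in range(8) if v % 2 == 0]

After execution: res = [0, 2, 4, 6]
[0, 2, 4, 6]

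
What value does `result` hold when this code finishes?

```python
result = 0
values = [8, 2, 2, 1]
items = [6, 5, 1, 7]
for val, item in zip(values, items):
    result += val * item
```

Let's trace through this code step by step.

Initialize: result = 0
Initialize: values = [8, 2, 2, 1]
Initialize: items = [6, 5, 1, 7]
Entering loop: for val, item in zip(values, items):

After execution: result = 67
67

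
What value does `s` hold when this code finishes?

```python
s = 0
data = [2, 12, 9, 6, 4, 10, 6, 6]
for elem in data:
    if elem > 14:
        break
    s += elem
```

Let's trace through this code step by step.

Initialize: s = 0
Initialize: data = [2, 12, 9, 6, 4, 10, 6, 6]
Entering loop: for elem in data:

After execution: s = 55
55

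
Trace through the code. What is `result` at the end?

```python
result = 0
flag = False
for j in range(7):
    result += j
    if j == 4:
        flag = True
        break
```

Let's trace through this code step by step.

Initialize: result = 0
Initialize: flag = False
Entering loop: for j in range(7):

After execution: result = 10
10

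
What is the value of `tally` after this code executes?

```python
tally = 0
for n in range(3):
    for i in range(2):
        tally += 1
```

Let's trace through this code step by step.

Initialize: tally = 0
Entering loop: for n in range(3):

After execution: tally = 6
6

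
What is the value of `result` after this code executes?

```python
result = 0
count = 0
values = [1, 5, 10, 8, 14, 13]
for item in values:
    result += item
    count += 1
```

Let's trace through this code step by step.

Initialize: result = 0
Initialize: count = 0
Initialize: values = [1, 5, 10, 8, 14, 13]
Entering loop: for item in values:

After execution: result = 51
51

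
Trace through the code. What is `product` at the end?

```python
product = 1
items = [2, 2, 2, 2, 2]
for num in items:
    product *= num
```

Let's trace through this code step by step.

Initialize: product = 1
Initialize: items = [2, 2, 2, 2, 2]
Entering loop: for num in items:

After execution: product = 32
32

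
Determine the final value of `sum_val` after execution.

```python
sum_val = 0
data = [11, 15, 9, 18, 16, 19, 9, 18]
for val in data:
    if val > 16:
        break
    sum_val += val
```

Let's trace through this code step by step.

Initialize: sum_val = 0
Initialize: data = [11, 15, 9, 18, 16, 19, 9, 18]
Entering loop: for val in data:

After execution: sum_val = 35
35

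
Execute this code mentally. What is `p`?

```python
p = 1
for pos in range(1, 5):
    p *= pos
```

Let's trace through this code step by step.

Initialize: p = 1
Entering loop: for pos in range(1, 5):

After execution: p = 24
24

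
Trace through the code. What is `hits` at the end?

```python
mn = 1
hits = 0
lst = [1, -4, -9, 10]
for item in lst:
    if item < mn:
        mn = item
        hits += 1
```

Let's trace through this code step by step.

Initialize: mn = 1
Initialize: hits = 0
Initialize: lst = [1, -4, -9, 10]
Entering loop: for item in lst:

After execution: hits = 2
2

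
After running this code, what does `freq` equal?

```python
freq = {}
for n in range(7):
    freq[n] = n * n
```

Let's trace through this code step by step.

Initialize: freq = {}
Entering loop: for n in range(7):

After execution: freq = {0: 0, 1: 1, 2: 4, 3: 9, 4: 16, 5: 25, 6: 36}
{0: 0, 1: 1, 2: 4, 3: 9, 4: 16, 5: 25, 6: 36}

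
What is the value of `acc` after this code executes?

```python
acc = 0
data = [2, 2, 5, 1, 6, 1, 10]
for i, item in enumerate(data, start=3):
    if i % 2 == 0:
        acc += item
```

Let's trace through this code step by step.

Initialize: acc = 0
Initialize: data = [2, 2, 5, 1, 6, 1, 10]
Entering loop: for i, item in enumerate(data, start=3):

After execution: acc = 4
4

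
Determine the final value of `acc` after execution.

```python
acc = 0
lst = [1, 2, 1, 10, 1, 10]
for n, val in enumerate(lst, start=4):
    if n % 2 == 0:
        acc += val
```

Let's trace through this code step by step.

Initialize: acc = 0
Initialize: lst = [1, 2, 1, 10, 1, 10]
Entering loop: for n, val in enumerate(lst, start=4):

After execution: acc = 3
3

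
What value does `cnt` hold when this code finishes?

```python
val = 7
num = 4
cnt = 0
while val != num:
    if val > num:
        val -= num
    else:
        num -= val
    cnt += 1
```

Let's trace through this code step by step.

Initialize: val = 7
Initialize: num = 4
Initialize: cnt = 0
Entering loop: while val != num:

After execution: cnt = 4
4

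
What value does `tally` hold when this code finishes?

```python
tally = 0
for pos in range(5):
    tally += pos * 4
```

Let's trace through this code step by step.

Initialize: tally = 0
Entering loop: for pos in range(5):

After execution: tally = 40
40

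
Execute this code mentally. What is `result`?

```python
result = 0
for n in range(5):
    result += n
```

Let's trace through this code step by step.

Initialize: result = 0
Entering loop: for n in range(5):

After execution: result = 10
10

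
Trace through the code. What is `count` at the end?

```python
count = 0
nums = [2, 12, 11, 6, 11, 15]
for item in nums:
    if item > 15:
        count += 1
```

Let's trace through this code step by step.

Initialize: count = 0
Initialize: nums = [2, 12, 11, 6, 11, 15]
Entering loop: for item in nums:

After execution: count = 0
0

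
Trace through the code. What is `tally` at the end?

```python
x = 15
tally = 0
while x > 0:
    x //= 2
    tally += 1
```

Let's trace through this code step by step.

Initialize: x = 15
Initialize: tally = 0
Entering loop: while x > 0:

After execution: tally = 4
4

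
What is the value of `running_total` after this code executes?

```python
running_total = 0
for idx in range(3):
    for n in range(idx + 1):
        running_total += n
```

Let's trace through this code step by step.

Initialize: running_total = 0
Entering loop: for idx in range(3):

After execution: running_total = 4
4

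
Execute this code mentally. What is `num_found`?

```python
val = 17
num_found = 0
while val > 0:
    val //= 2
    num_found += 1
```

Let's trace through this code step by step.

Initialize: val = 17
Initialize: num_found = 0
Entering loop: while val > 0:

After execution: num_found = 5
5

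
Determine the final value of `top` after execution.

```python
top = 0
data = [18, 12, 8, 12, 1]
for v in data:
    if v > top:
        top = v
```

Let's trace through this code step by step.

Initialize: top = 0
Initialize: data = [18, 12, 8, 12, 1]
Entering loop: for v in data:

After execution: top = 18
18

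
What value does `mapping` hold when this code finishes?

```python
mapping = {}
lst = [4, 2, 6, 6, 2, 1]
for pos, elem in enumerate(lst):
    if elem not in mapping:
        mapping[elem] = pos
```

Let's trace through this code step by step.

Initialize: mapping = {}
Initialize: lst = [4, 2, 6, 6, 2, 1]
Entering loop: for pos, elem in enumerate(lst):

After execution: mapping = {4: 0, 2: 1, 6: 2, 1: 5}
{4: 0, 2: 1, 6: 2, 1: 5}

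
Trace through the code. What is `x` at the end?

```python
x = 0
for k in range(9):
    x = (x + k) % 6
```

Let's trace through this code step by step.

Initialize: x = 0
Entering loop: for k in range(9):

After execution: x = 0
0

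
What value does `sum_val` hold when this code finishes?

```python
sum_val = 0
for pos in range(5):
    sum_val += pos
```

Let's trace through this code step by step.

Initialize: sum_val = 0
Entering loop: for pos in range(5):

After execution: sum_val = 10
10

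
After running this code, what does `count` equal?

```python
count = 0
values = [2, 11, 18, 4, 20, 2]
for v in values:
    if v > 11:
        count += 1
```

Let's trace through this code step by step.

Initialize: count = 0
Initialize: values = [2, 11, 18, 4, 20, 2]
Entering loop: for v in values:

After execution: count = 2
2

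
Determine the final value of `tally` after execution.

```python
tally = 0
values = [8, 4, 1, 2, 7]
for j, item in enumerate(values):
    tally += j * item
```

Let's trace through this code step by step.

Initialize: tally = 0
Initialize: values = [8, 4, 1, 2, 7]
Entering loop: for j, item in enumerate(values):

After execution: tally = 40
40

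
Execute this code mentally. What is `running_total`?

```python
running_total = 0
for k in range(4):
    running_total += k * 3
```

Let's trace through this code step by step.

Initialize: running_total = 0
Entering loop: for k in range(4):

After execution: running_total = 18
18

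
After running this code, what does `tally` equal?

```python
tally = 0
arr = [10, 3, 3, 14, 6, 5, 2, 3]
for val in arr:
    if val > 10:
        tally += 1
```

Let's trace through this code step by step.

Initialize: tally = 0
Initialize: arr = [10, 3, 3, 14, 6, 5, 2, 3]
Entering loop: for val in arr:

After execution: tally = 1
1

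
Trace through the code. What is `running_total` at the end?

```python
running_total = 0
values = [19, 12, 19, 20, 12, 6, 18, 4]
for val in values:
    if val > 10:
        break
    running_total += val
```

Let's trace through this code step by step.

Initialize: running_total = 0
Initialize: values = [19, 12, 19, 20, 12, 6, 18, 4]
Entering loop: for val in values:

After execution: running_total = 0
0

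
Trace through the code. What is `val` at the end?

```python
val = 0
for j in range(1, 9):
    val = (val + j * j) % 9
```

Let's trace through this code step by step.

Initialize: val = 0
Entering loop: for j in range(1, 9):

After execution: val = 6
6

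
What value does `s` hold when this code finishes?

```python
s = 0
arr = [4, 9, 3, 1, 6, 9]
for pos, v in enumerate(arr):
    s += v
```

Let's trace through this code step by step.

Initialize: s = 0
Initialize: arr = [4, 9, 3, 1, 6, 9]
Entering loop: for pos, v in enumerate(arr):

After execution: s = 32
32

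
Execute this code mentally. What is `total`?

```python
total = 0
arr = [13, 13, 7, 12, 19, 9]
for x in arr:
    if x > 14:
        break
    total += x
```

Let's trace through this code step by step.

Initialize: total = 0
Initialize: arr = [13, 13, 7, 12, 19, 9]
Entering loop: for x in arr:

After execution: total = 45
45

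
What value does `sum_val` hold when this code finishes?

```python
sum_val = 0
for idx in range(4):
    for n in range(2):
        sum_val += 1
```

Let's trace through this code step by step.

Initialize: sum_val = 0
Entering loop: for idx in range(4):

After execution: sum_val = 8
8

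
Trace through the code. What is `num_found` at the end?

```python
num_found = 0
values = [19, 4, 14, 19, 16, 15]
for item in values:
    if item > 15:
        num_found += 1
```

Let's trace through this code step by step.

Initialize: num_found = 0
Initialize: values = [19, 4, 14, 19, 16, 15]
Entering loop: for item in values:

After execution: num_found = 3
3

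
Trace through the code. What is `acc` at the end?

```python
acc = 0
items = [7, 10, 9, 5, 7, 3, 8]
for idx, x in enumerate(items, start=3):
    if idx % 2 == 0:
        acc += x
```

Let's trace through this code step by step.

Initialize: acc = 0
Initialize: items = [7, 10, 9, 5, 7, 3, 8]
Entering loop: for idx, x in enumerate(items, start=3):

After execution: acc = 18
18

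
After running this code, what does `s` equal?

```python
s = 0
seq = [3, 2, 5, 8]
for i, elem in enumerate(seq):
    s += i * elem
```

Let's trace through this code step by step.

Initialize: s = 0
Initialize: seq = [3, 2, 5, 8]
Entering loop: for i, elem in enumerate(seq):

After execution: s = 36
36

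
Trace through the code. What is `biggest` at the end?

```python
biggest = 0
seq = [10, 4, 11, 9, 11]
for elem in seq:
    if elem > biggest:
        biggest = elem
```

Let's trace through this code step by step.

Initialize: biggest = 0
Initialize: seq = [10, 4, 11, 9, 11]
Entering loop: for elem in seq:

After execution: biggest = 11
11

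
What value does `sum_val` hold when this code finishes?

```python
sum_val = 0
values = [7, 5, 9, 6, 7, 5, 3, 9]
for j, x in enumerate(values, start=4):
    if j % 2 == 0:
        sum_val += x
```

Let's trace through this code step by step.

Initialize: sum_val = 0
Initialize: values = [7, 5, 9, 6, 7, 5, 3, 9]
Entering loop: for j, x in enumerate(values, start=4):

After execution: sum_val = 26
26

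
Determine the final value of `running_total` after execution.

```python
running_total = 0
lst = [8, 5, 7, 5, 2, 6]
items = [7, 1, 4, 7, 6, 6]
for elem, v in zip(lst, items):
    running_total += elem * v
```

Let's trace through this code step by step.

Initialize: running_total = 0
Initialize: lst = [8, 5, 7, 5, 2, 6]
Initialize: items = [7, 1, 4, 7, 6, 6]
Entering loop: for elem, v in zip(lst, items):

After execution: running_total = 172
172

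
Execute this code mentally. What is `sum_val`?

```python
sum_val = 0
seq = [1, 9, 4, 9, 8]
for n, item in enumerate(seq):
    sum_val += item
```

Let's trace through this code step by step.

Initialize: sum_val = 0
Initialize: seq = [1, 9, 4, 9, 8]
Entering loop: for n, item in enumerate(seq):

After execution: sum_val = 31
31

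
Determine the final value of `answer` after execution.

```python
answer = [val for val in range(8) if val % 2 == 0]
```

Let's trace through this code step by step.

Initialize: answer = [val for val in range(8) if val % 2 == 0]

After execution: answer = [0, 2, 4, 6]
[0, 2, 4, 6]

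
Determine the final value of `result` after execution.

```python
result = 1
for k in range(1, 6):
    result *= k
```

Let's trace through this code step by step.

Initialize: result = 1
Entering loop: for k in range(1, 6):

After execution: result = 120
120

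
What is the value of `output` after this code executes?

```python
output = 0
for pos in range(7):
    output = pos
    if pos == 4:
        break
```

Let's trace through this code step by step.

Initialize: output = 0
Entering loop: for pos in range(7):

After execution: output = 4
4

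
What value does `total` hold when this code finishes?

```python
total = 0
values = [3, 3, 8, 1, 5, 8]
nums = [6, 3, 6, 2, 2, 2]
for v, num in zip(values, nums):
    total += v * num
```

Let's trace through this code step by step.

Initialize: total = 0
Initialize: values = [3, 3, 8, 1, 5, 8]
Initialize: nums = [6, 3, 6, 2, 2, 2]
Entering loop: for v, num in zip(values, nums):

After execution: total = 103
103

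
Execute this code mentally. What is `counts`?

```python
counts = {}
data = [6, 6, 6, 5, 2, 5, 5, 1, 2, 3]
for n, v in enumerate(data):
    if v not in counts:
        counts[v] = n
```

Let's trace through this code step by step.

Initialize: counts = {}
Initialize: data = [6, 6, 6, 5, 2, 5, 5, 1, 2, 3]
Entering loop: for n, v in enumerate(data):

After execution: counts = {6: 0, 5: 3, 2: 4, 1: 7, 3: 9}
{6: 0, 5: 3, 2: 4, 1: 7, 3: 9}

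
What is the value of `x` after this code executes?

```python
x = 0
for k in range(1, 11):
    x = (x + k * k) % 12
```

Let's trace through this code step by step.

Initialize: x = 0
Entering loop: for k in range(1, 11):

After execution: x = 1
1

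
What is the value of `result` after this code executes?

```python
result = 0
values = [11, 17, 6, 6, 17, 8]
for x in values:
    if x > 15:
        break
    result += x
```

Let's trace through this code step by step.

Initialize: result = 0
Initialize: values = [11, 17, 6, 6, 17, 8]
Entering loop: for x in values:

After execution: result = 11
11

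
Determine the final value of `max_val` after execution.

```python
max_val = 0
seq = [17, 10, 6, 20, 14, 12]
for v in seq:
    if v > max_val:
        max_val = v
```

Let's trace through this code step by step.

Initialize: max_val = 0
Initialize: seq = [17, 10, 6, 20, 14, 12]
Entering loop: for v in seq:

After execution: max_val = 20
20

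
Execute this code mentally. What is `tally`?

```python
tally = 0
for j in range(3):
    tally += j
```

Let's trace through this code step by step.

Initialize: tally = 0
Entering loop: for j in range(3):

After execution: tally = 3
3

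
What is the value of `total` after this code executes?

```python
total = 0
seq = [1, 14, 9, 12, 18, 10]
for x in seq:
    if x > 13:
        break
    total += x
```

Let's trace through this code step by step.

Initialize: total = 0
Initialize: seq = [1, 14, 9, 12, 18, 10]
Entering loop: for x in seq:

After execution: total = 1
1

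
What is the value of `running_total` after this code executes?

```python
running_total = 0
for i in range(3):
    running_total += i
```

Let's trace through this code step by step.

Initialize: running_total = 0
Entering loop: for i in range(3):

After execution: running_total = 3
3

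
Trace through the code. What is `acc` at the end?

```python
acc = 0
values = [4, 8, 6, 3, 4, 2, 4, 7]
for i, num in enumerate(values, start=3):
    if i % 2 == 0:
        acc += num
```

Let's trace through this code step by step.

Initialize: acc = 0
Initialize: values = [4, 8, 6, 3, 4, 2, 4, 7]
Entering loop: for i, num in enumerate(values, start=3):

After execution: acc = 20
20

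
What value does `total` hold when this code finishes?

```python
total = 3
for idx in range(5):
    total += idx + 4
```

Let's trace through this code step by step.

Initialize: total = 3
Entering loop: for idx in range(5):

After execution: total = 33
33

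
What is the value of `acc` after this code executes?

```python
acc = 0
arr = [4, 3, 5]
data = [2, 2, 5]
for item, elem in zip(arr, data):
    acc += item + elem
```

Let's trace through this code step by step.

Initialize: acc = 0
Initialize: arr = [4, 3, 5]
Initialize: data = [2, 2, 5]
Entering loop: for item, elem in zip(arr, data):

After execution: acc = 21
21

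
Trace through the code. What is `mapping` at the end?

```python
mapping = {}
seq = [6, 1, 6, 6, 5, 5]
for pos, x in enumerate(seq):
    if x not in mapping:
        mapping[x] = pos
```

Let's trace through this code step by step.

Initialize: mapping = {}
Initialize: seq = [6, 1, 6, 6, 5, 5]
Entering loop: for pos, x in enumerate(seq):

After execution: mapping = {6: 0, 1: 1, 5: 4}
{6: 0, 1: 1, 5: 4}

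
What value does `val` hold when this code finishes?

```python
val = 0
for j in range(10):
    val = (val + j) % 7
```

Let's trace through this code step by step.

Initialize: val = 0
Entering loop: for j in range(10):

After execution: val = 3
3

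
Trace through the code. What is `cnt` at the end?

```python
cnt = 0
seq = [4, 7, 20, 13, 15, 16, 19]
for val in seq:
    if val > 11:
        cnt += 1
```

Let's trace through this code step by step.

Initialize: cnt = 0
Initialize: seq = [4, 7, 20, 13, 15, 16, 19]
Entering loop: for val in seq:

After execution: cnt = 5
5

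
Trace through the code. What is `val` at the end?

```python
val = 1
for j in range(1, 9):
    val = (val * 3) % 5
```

Let's trace through this code step by step.

Initialize: val = 1
Entering loop: for j in range(1, 9):

After execution: val = 1
1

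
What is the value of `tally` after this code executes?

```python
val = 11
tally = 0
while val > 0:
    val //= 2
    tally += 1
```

Let's trace through this code step by step.

Initialize: val = 11
Initialize: tally = 0
Entering loop: while val > 0:

After execution: tally = 4
4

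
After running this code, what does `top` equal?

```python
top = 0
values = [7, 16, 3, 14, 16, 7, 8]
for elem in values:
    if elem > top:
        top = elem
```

Let's trace through this code step by step.

Initialize: top = 0
Initialize: values = [7, 16, 3, 14, 16, 7, 8]
Entering loop: for elem in values:

After execution: top = 16
16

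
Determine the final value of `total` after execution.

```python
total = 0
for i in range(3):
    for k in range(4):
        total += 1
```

Let's trace through this code step by step.

Initialize: total = 0
Entering loop: for i in range(3):

After execution: total = 12
12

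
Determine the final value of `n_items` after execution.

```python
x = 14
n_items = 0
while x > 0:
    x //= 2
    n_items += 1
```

Let's trace through this code step by step.

Initialize: x = 14
Initialize: n_items = 0
Entering loop: while x > 0:

After execution: n_items = 4
4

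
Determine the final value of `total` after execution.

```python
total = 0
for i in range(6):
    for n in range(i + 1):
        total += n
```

Let's trace through this code step by step.

Initialize: total = 0
Entering loop: for i in range(6):

After execution: total = 35
35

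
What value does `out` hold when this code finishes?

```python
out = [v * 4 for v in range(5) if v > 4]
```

Let's trace through this code step by step.

Initialize: out = [v * 4 for v in range(5) if v > 4]

After execution: out = []
[]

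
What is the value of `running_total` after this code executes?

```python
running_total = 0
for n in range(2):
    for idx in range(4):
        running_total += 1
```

Let's trace through this code step by step.

Initialize: running_total = 0
Entering loop: for n in range(2):

After execution: running_total = 8
8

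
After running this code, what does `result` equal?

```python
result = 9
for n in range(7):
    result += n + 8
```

Let's trace through this code step by step.

Initialize: result = 9
Entering loop: for n in range(7):

After execution: result = 86
86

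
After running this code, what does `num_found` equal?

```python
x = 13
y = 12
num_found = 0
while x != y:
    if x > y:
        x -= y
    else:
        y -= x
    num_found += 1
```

Let's trace through this code step by step.

Initialize: x = 13
Initialize: y = 12
Initialize: num_found = 0
Entering loop: while x != y:

After execution: num_found = 12
12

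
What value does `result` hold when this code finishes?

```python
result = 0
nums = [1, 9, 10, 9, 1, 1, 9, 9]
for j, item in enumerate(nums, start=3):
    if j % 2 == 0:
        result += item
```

Let's trace through this code step by step.

Initialize: result = 0
Initialize: nums = [1, 9, 10, 9, 1, 1, 9, 9]
Entering loop: for j, item in enumerate(nums, start=3):

After execution: result = 28
28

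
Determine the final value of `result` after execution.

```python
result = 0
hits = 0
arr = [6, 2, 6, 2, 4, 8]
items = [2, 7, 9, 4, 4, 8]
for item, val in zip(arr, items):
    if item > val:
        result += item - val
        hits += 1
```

Let's trace through this code step by step.

Initialize: result = 0
Initialize: hits = 0
Initialize: arr = [6, 2, 6, 2, 4, 8]
Initialize: items = [2, 7, 9, 4, 4, 8]
Entering loop: for item, val in zip(arr, items):

After execution: result = 4
4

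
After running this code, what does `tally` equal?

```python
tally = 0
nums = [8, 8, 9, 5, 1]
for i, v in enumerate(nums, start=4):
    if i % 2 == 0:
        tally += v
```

Let's trace through this code step by step.

Initialize: tally = 0
Initialize: nums = [8, 8, 9, 5, 1]
Entering loop: for i, v in enumerate(nums, start=4):

After execution: tally = 18
18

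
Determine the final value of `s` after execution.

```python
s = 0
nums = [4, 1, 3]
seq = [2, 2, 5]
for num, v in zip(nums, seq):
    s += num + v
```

Let's trace through this code step by step.

Initialize: s = 0
Initialize: nums = [4, 1, 3]
Initialize: seq = [2, 2, 5]
Entering loop: for num, v in zip(nums, seq):

After execution: s = 17
17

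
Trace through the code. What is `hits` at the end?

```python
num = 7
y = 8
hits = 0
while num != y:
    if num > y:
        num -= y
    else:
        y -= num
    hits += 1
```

Let's trace through this code step by step.

Initialize: num = 7
Initialize: y = 8
Initialize: hits = 0
Entering loop: while num != y:

After execution: hits = 7
7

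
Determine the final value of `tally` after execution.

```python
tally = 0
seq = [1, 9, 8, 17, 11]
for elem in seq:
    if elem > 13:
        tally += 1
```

Let's trace through this code step by step.

Initialize: tally = 0
Initialize: seq = [1, 9, 8, 17, 11]
Entering loop: for elem in seq:

After execution: tally = 1
1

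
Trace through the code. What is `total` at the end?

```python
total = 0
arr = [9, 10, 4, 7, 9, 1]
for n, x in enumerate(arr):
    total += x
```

Let's trace through this code step by step.

Initialize: total = 0
Initialize: arr = [9, 10, 4, 7, 9, 1]
Entering loop: for n, x in enumerate(arr):

After execution: total = 40
40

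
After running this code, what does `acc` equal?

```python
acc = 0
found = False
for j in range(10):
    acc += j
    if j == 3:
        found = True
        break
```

Let's trace through this code step by step.

Initialize: acc = 0
Initialize: found = False
Entering loop: for j in range(10):

After execution: acc = 6
6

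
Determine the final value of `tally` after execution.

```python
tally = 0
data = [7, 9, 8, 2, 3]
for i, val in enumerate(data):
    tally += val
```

Let's trace through this code step by step.

Initialize: tally = 0
Initialize: data = [7, 9, 8, 2, 3]
Entering loop: for i, val in enumerate(data):

After execution: tally = 29
29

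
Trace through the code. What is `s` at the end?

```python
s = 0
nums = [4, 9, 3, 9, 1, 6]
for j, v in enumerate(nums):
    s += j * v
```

Let's trace through this code step by step.

Initialize: s = 0
Initialize: nums = [4, 9, 3, 9, 1, 6]
Entering loop: for j, v in enumerate(nums):

After execution: s = 76
76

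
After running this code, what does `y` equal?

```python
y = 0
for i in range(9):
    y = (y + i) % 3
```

Let's trace through this code step by step.

Initialize: y = 0
Entering loop: for i in range(9):

After execution: y = 0
0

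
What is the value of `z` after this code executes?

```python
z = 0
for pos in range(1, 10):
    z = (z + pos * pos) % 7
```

Let's trace through this code step by step.

Initialize: z = 0
Entering loop: for pos in range(1, 10):

After execution: z = 5
5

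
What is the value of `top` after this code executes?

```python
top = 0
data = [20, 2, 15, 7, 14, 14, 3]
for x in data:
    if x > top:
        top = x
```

Let's trace through this code step by step.

Initialize: top = 0
Initialize: data = [20, 2, 15, 7, 14, 14, 3]
Entering loop: for x in data:

After execution: top = 20
20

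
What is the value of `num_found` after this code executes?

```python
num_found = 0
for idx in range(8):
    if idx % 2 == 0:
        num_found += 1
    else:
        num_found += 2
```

Let's trace through this code step by step.

Initialize: num_found = 0
Entering loop: for idx in range(8):

After execution: num_found = 12
12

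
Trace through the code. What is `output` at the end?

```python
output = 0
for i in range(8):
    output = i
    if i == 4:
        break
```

Let's trace through this code step by step.

Initialize: output = 0
Entering loop: for i in range(8):

After execution: output = 4
4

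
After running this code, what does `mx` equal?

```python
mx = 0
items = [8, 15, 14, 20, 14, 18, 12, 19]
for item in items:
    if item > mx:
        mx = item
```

Let's trace through this code step by step.

Initialize: mx = 0
Initialize: items = [8, 15, 14, 20, 14, 18, 12, 19]
Entering loop: for item in items:

After execution: mx = 20
20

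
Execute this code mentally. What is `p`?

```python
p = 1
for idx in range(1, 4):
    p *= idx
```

Let's trace through this code step by step.

Initialize: p = 1
Entering loop: for idx in range(1, 4):

After execution: p = 6
6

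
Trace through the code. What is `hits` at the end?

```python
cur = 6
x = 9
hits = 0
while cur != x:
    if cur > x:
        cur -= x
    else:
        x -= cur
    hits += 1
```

Let's trace through this code step by step.

Initialize: cur = 6
Initialize: x = 9
Initialize: hits = 0
Entering loop: while cur != x:

After execution: hits = 2
2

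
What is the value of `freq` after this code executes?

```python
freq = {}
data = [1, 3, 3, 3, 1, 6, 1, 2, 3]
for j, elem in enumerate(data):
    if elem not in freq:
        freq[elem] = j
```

Let's trace through this code step by step.

Initialize: freq = {}
Initialize: data = [1, 3, 3, 3, 1, 6, 1, 2, 3]
Entering loop: for j, elem in enumerate(data):

After execution: freq = {1: 0, 3: 1, 6: 5, 2: 7}
{1: 0, 3: 1, 6: 5, 2: 7}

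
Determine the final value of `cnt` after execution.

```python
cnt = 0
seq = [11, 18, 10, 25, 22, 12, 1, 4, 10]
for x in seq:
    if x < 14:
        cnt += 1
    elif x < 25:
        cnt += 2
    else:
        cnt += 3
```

Let's trace through this code step by step.

Initialize: cnt = 0
Initialize: seq = [11, 18, 10, 25, 22, 12, 1, 4, 10]
Entering loop: for x in seq:

After execution: cnt = 13
13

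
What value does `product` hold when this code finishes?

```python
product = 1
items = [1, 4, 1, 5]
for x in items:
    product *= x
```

Let's trace through this code step by step.

Initialize: product = 1
Initialize: items = [1, 4, 1, 5]
Entering loop: for x in items:

After execution: product = 20
20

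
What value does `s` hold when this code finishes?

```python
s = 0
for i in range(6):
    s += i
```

Let's trace through this code step by step.

Initialize: s = 0
Entering loop: for i in range(6):

After execution: s = 15
15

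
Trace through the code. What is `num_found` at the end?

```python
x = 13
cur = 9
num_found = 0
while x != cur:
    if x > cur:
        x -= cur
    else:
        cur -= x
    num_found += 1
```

Let's trace through this code step by step.

Initialize: x = 13
Initialize: cur = 9
Initialize: num_found = 0
Entering loop: while x != cur:

After execution: num_found = 6
6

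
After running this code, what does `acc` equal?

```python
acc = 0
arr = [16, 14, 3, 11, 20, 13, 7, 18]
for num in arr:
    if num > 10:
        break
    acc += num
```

Let's trace through this code step by step.

Initialize: acc = 0
Initialize: arr = [16, 14, 3, 11, 20, 13, 7, 18]
Entering loop: for num in arr:

After execution: acc = 0
0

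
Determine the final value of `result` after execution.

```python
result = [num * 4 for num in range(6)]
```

Let's trace through this code step by step.

Initialize: result = [num * 4 for num in range(6)]

After execution: result = [0, 4, 8, 12, 16, 20]
[0, 4, 8, 12, 16, 20]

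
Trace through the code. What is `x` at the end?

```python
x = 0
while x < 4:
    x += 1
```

Let's trace through this code step by step.

Initialize: x = 0
Entering loop: while x < 4:

After execution: x = 4
4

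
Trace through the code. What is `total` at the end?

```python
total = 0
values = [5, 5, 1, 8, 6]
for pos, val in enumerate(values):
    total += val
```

Let's trace through this code step by step.

Initialize: total = 0
Initialize: values = [5, 5, 1, 8, 6]
Entering loop: for pos, val in enumerate(values):

After execution: total = 25
25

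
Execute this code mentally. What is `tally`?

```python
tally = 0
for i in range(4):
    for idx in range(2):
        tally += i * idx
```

Let's trace through this code step by step.

Initialize: tally = 0
Entering loop: for i in range(4):

After execution: tally = 6
6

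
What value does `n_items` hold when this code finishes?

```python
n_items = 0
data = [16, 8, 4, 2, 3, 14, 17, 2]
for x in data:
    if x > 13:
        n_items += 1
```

Let's trace through this code step by step.

Initialize: n_items = 0
Initialize: data = [16, 8, 4, 2, 3, 14, 17, 2]
Entering loop: for x in data:

After execution: n_items = 3
3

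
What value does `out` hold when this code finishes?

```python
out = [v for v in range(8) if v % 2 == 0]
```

Let's trace through this code step by step.

Initialize: out = [v for v in range(8) if v % 2 == 0]

After execution: out = [0, 2, 4, 6]
[0, 2, 4, 6]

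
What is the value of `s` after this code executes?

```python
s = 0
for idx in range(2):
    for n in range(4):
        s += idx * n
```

Let's trace through this code step by step.

Initialize: s = 0
Entering loop: for idx in range(2):

After execution: s = 6
6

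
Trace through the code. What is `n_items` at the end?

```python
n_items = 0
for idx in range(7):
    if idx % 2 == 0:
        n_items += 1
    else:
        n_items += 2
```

Let's trace through this code step by step.

Initialize: n_items = 0
Entering loop: for idx in range(7):

After execution: n_items = 10
10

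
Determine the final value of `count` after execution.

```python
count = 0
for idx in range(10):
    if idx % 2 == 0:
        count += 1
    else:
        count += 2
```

Let's trace through this code step by step.

Initialize: count = 0
Entering loop: for idx in range(10):

After execution: count = 15
15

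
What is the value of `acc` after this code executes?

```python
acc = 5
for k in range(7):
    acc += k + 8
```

Let's trace through this code step by step.

Initialize: acc = 5
Entering loop: for k in range(7):

After execution: acc = 82
82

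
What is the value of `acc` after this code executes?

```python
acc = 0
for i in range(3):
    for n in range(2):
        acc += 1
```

Let's trace through this code step by step.

Initialize: acc = 0
Entering loop: for i in range(3):

After execution: acc = 6
6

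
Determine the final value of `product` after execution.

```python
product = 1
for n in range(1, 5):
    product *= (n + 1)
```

Let's trace through this code step by step.

Initialize: product = 1
Entering loop: for n in range(1, 5):

After execution: product = 120
120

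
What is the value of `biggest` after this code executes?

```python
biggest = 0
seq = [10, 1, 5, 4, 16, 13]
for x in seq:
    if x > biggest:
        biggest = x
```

Let's trace through this code step by step.

Initialize: biggest = 0
Initialize: seq = [10, 1, 5, 4, 16, 13]
Entering loop: for x in seq:

After execution: biggest = 16
16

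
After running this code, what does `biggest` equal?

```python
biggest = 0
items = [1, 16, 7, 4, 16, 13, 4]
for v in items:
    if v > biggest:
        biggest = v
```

Let's trace through this code step by step.

Initialize: biggest = 0
Initialize: items = [1, 16, 7, 4, 16, 13, 4]
Entering loop: for v in items:

After execution: biggest = 16
16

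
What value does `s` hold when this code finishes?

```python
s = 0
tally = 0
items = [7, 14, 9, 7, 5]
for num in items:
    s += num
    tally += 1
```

Let's trace through this code step by step.

Initialize: s = 0
Initialize: tally = 0
Initialize: items = [7, 14, 9, 7, 5]
Entering loop: for num in items:

After execution: s = 42
42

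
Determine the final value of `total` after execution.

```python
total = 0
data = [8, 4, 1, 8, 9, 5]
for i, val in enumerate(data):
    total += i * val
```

Let's trace through this code step by step.

Initialize: total = 0
Initialize: data = [8, 4, 1, 8, 9, 5]
Entering loop: for i, val in enumerate(data):

After execution: total = 91
91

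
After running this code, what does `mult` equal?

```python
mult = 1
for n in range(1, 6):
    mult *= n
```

Let's trace through this code step by step.

Initialize: mult = 1
Entering loop: for n in range(1, 6):

After execution: mult = 120
120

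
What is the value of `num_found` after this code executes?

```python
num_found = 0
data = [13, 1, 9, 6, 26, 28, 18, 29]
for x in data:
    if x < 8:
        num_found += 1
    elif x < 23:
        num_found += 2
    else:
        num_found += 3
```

Let's trace through this code step by step.

Initialize: num_found = 0
Initialize: data = [13, 1, 9, 6, 26, 28, 18, 29]
Entering loop: for x in data:

After execution: num_found = 17
17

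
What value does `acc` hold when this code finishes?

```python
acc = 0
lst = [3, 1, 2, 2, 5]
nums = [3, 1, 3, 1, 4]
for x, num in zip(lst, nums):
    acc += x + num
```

Let's trace through this code step by step.

Initialize: acc = 0
Initialize: lst = [3, 1, 2, 2, 5]
Initialize: nums = [3, 1, 3, 1, 4]
Entering loop: for x, num in zip(lst, nums):

After execution: acc = 25
25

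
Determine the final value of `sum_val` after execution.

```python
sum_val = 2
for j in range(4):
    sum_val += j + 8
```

Let's trace through this code step by step.

Initialize: sum_val = 2
Entering loop: for j in range(4):

After execution: sum_val = 40
40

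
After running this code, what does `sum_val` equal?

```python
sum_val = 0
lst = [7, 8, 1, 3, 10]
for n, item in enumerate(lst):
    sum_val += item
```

Let's trace through this code step by step.

Initialize: sum_val = 0
Initialize: lst = [7, 8, 1, 3, 10]
Entering loop: for n, item in enumerate(lst):

After execution: sum_val = 29
29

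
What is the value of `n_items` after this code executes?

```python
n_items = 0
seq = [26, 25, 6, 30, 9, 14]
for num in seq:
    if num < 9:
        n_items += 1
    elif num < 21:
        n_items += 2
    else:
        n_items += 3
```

Let's trace through this code step by step.

Initialize: n_items = 0
Initialize: seq = [26, 25, 6, 30, 9, 14]
Entering loop: for num in seq:

After execution: n_items = 14
14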